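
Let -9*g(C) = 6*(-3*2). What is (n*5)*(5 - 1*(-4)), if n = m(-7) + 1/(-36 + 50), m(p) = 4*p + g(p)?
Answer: -15075/14 ≈ -1076.8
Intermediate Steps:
g(C) = 4 (g(C) = -2*(-3*2)/3 = -2*(-6)/3 = -1/9*(-36) = 4)
m(p) = 4 + 4*p (m(p) = 4*p + 4 = 4 + 4*p)
n = -335/14 (n = (4 + 4*(-7)) + 1/(-36 + 50) = (4 - 28) + 1/14 = -24 + 1/14 = -335/14 ≈ -23.929)
(n*5)*(5 - 1*(-4)) = (-335/14*5)*(5 - 1*(-4)) = -1675*(5 + 4)/14 = -1675/14*9 = -15075/14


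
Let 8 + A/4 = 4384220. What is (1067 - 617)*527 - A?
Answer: -17299698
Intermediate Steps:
A = 17536848 (A = -32 + 4*4384220 = -32 + 17536880 = 17536848)
(1067 - 617)*527 - A = (1067 - 617)*527 - 1*17536848 = 450*527 - 17536848 = 237150 - 17536848 = -17299698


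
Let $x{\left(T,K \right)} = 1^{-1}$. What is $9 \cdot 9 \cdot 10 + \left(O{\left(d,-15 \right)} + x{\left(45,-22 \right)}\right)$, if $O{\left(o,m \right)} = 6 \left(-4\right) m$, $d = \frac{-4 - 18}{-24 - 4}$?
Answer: $1171$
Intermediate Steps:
$x{\left(T,K \right)} = 1$
$d = \frac{11}{14}$ ($d = - \frac{22}{-28} = \left(-22\right) \left(- \frac{1}{28}\right) = \frac{11}{14} \approx 0.78571$)
$O{\left(o,m \right)} = - 24 m$
$9 \cdot 9 \cdot 10 + \left(O{\left(d,-15 \right)} + x{\left(45,-22 \right)}\right) = 9 \cdot 9 \cdot 10 + \left(\left(-24\right) \left(-15\right) + 1\right) = 81 \cdot 10 + \left(360 + 1\right) = 810 + 361 = 1171$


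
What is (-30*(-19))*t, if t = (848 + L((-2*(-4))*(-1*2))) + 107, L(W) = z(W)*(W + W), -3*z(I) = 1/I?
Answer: 543970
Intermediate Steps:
z(I) = -1/(3*I)
L(W) = -⅔ (L(W) = (-1/(3*W))*(W + W) = (-1/(3*W))*(2*W) = -⅔)
t = 2863/3 (t = (848 - ⅔) + 107 = 2542/3 + 107 = 2863/3 ≈ 954.33)
(-30*(-19))*t = -30*(-19)*(2863/3) = 570*(2863/3) = 543970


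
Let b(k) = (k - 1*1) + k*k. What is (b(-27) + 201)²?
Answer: 813604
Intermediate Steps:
b(k) = -1 + k + k² (b(k) = (k - 1) + k² = (-1 + k) + k² = -1 + k + k²)
(b(-27) + 201)² = ((-1 - 27 + (-27)²) + 201)² = ((-1 - 27 + 729) + 201)² = (701 + 201)² = 902² = 813604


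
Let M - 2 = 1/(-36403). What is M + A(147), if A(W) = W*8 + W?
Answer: 48233974/36403 ≈ 1325.0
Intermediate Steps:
A(W) = 9*W (A(W) = 8*W + W = 9*W)
M = 72805/36403 (M = 2 + 1/(-36403) = 2 - 1/36403 = 72805/36403 ≈ 2.0000)
M + A(147) = 72805/36403 + 9*147 = 72805/36403 + 1323 = 48233974/36403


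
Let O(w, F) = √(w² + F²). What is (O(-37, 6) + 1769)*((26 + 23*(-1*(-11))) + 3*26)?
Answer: 631533 + 357*√1405 ≈ 6.4492e+5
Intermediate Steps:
O(w, F) = √(F² + w²)
(O(-37, 6) + 1769)*((26 + 23*(-1*(-11))) + 3*26) = (√(6² + (-37)²) + 1769)*((26 + 23*(-1*(-11))) + 3*26) = (√(36 + 1369) + 1769)*((26 + 23*11) + 78) = (√1405 + 1769)*((26 + 253) + 78) = (1769 + √1405)*(279 + 78) = (1769 + √1405)*357 = 631533 + 357*√1405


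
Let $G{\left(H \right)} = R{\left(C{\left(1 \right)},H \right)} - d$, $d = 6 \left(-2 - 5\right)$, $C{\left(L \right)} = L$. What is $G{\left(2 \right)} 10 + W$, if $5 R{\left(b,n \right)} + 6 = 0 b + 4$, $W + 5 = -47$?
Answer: $364$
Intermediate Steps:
$W = -52$ ($W = -5 - 47 = -52$)
$R{\left(b,n \right)} = - \frac{2}{5}$ ($R{\left(b,n \right)} = - \frac{6}{5} + \frac{0 b + 4}{5} = - \frac{6}{5} + \frac{0 + 4}{5} = - \frac{6}{5} + \frac{1}{5} \cdot 4 = - \frac{6}{5} + \frac{4}{5} = - \frac{2}{5}$)
$d = -42$ ($d = 6 \left(-7\right) = -42$)
$G{\left(H \right)} = \frac{208}{5}$ ($G{\left(H \right)} = - \frac{2}{5} - -42 = - \frac{2}{5} + 42 = \frac{208}{5}$)
$G{\left(2 \right)} 10 + W = \frac{208}{5} \cdot 10 - 52 = 416 - 52 = 364$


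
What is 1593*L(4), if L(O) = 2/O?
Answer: 1593/2 ≈ 796.50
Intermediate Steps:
1593*L(4) = 1593*(2/4) = 1593*(2*(¼)) = 1593*(½) = 1593/2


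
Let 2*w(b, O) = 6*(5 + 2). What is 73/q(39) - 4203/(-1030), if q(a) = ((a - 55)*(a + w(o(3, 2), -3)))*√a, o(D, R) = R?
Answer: 4203/1030 - 73*√39/37440 ≈ 4.0684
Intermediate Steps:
w(b, O) = 21 (w(b, O) = (6*(5 + 2))/2 = (6*7)/2 = (½)*42 = 21)
q(a) = √a*(-55 + a)*(21 + a) (q(a) = ((a - 55)*(a + 21))*√a = ((-55 + a)*(21 + a))*√a = √a*(-55 + a)*(21 + a))
73/q(39) - 4203/(-1030) = 73/((√39*(-1155 + 39² - 34*39))) - 4203/(-1030) = 73/((√39*(-1155 + 1521 - 1326))) - 4203*(-1/1030) = 73/((√39*(-960))) + 4203/1030 = 73/((-960*√39)) + 4203/1030 = 73*(-√39/37440) + 4203/1030 = -73*√39/37440 + 4203/1030 = 4203/1030 - 73*√39/37440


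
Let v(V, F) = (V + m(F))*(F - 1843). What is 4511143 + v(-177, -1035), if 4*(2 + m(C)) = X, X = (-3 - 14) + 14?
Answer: 10056927/2 ≈ 5.0285e+6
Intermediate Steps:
X = -3 (X = -17 + 14 = -3)
m(C) = -11/4 (m(C) = -2 + (1/4)*(-3) = -2 - 3/4 = -11/4)
v(V, F) = (-1843 + F)*(-11/4 + V) (v(V, F) = (V - 11/4)*(F - 1843) = (-11/4 + V)*(-1843 + F) = (-1843 + F)*(-11/4 + V))
4511143 + v(-177, -1035) = 4511143 + (20273/4 - 1843*(-177) - 11/4*(-1035) - 1035*(-177)) = 4511143 + (20273/4 + 326211 + 11385/4 + 183195) = 4511143 + 1034641/2 = 10056927/2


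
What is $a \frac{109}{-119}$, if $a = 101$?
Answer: $- \frac{11009}{119} \approx -92.513$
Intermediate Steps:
$a \frac{109}{-119} = 101 \frac{109}{-119} = 101 \cdot 109 \left(- \frac{1}{119}\right) = 101 \left(- \frac{109}{119}\right) = - \frac{11009}{119}$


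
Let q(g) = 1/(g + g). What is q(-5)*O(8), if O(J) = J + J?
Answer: -8/5 ≈ -1.6000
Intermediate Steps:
O(J) = 2*J
q(g) = 1/(2*g)
q(-5)*O(8) = ((½)/(-5))*(2*8) = ((½)*(-⅕))*16 = -⅒*16 = -8/5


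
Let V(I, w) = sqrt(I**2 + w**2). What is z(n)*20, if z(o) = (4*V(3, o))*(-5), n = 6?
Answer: -1200*sqrt(5) ≈ -2683.3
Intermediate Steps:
z(o) = -20*sqrt(9 + o**2) (z(o) = (4*sqrt(3**2 + o**2))*(-5) = (4*sqrt(9 + o**2))*(-5) = -20*sqrt(9 + o**2))
z(n)*20 = -20*sqrt(9 + 6**2)*20 = -20*sqrt(9 + 36)*20 = -60*sqrt(5)*20 = -1200*sqrt(5)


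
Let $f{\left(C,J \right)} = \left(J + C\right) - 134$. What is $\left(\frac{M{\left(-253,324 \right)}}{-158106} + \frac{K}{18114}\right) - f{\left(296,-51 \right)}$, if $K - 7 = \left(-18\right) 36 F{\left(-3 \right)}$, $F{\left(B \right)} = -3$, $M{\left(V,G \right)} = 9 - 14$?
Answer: $- \frac{26465658829}{238661007} \approx -110.89$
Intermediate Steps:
$M{\left(V,G \right)} = -5$ ($M{\left(V,G \right)} = 9 - 14 = -5$)
$K = 1951$ ($K = 7 + \left(-18\right) 36 \left(-3\right) = 7 - -1944 = 7 + 1944 = 1951$)
$f{\left(C,J \right)} = -134 + C + J$ ($f{\left(C,J \right)} = \left(C + J\right) - 134 = -134 + C + J$)
$\left(\frac{M{\left(-253,324 \right)}}{-158106} + \frac{K}{18114}\right) - f{\left(296,-51 \right)} = \left(- \frac{5}{-158106} + \frac{1951}{18114}\right) - \left(-134 + 296 - 51\right) = \left(\left(-5\right) \left(- \frac{1}{158106}\right) + 1951 \cdot \frac{1}{18114}\right) - 111 = \left(\frac{5}{158106} + \frac{1951}{18114}\right) - 111 = \frac{25712948}{238661007} - 111 = - \frac{26465658829}{238661007}$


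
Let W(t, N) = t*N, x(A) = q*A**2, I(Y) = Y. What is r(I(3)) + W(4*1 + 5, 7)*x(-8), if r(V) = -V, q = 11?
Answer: 44349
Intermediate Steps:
x(A) = 11*A**2
W(t, N) = N*t
r(I(3)) + W(4*1 + 5, 7)*x(-8) = -1*3 + (7*(4*1 + 5))*(11*(-8)**2) = -3 + (7*(4 + 5))*(11*64) = -3 + (7*9)*704 = -3 + 63*704 = -3 + 44352 = 44349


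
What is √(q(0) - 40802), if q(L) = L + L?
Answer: I*√40802 ≈ 202.0*I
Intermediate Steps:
q(L) = 2*L
√(q(0) - 40802) = √(2*0 - 40802) = √(0 - 40802) = √(-40802) = I*√40802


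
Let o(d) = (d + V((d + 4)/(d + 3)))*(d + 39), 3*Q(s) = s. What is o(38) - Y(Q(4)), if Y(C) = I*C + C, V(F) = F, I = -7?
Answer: 123528/41 ≈ 3012.9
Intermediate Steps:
Q(s) = s/3
o(d) = (39 + d)*(d + (4 + d)/(3 + d)) (o(d) = (d + (d + 4)/(d + 3))*(d + 39) = (d + (4 + d)/(3 + d))*(39 + d) = (39 + d)*(d + (4 + d)/(3 + d)))
Y(C) = -6*C (Y(C) = -7*C + C = -6*C)
o(38) - Y(Q(4)) = (156 + 38**3 + 43*38**2 + 160*38)/(3 + 38) - (-6)*(1/3)*4 = (156 + 54872 + 43*1444 + 6080)/41 - (-6)*4/3 = (156 + 54872 + 62092 + 6080)/41 - 1*(-8) = (1/41)*123200 + 8 = 123200/41 + 8 = 123528/41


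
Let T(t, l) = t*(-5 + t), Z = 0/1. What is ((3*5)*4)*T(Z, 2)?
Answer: 0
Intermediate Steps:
Z = 0 (Z = 0*1 = 0)
((3*5)*4)*T(Z, 2) = ((3*5)*4)*(0*(-5 + 0)) = (15*4)*(0*(-5)) = 60*0 = 0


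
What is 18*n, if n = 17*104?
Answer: 31824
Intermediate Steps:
n = 1768
18*n = 18*1768 = 31824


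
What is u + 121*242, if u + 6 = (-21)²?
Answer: 29717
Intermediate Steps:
u = 435 (u = -6 + (-21)² = -6 + 441 = 435)
u + 121*242 = 435 + 121*242 = 435 + 29282 = 29717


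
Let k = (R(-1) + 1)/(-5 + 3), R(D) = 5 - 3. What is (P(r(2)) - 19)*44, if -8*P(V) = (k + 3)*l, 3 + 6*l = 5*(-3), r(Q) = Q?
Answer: -3245/4 ≈ -811.25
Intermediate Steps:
R(D) = 2
k = -3/2 (k = (2 + 1)/(-5 + 3) = 3/(-2) = 3*(-½) = -3/2 ≈ -1.5000)
l = -3 (l = -½ + (5*(-3))/6 = -½ + (⅙)*(-15) = -½ - 5/2 = -3)
P(V) = 9/16 (P(V) = -(-3/2 + 3)*(-3)/8 = -3*(-3)/16 = -⅛*(-9/2) = 9/16)
(P(r(2)) - 19)*44 = (9/16 - 19)*44 = -295/16*44 = -3245/4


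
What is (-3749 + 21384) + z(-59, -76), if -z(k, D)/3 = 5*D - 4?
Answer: 18787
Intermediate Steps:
z(k, D) = 12 - 15*D (z(k, D) = -3*(5*D - 4) = -3*(-4 + 5*D) = 12 - 15*D)
(-3749 + 21384) + z(-59, -76) = (-3749 + 21384) + (12 - 15*(-76)) = 17635 + (12 + 1140) = 17635 + 1152 = 18787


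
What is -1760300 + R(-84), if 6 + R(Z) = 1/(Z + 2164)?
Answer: -3661436479/2080 ≈ -1.7603e+6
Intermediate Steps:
R(Z) = -6 + 1/(2164 + Z) (R(Z) = -6 + 1/(Z + 2164) = -6 + 1/(2164 + Z))
-1760300 + R(-84) = -1760300 + (-12983 - 6*(-84))/(2164 - 84) = -1760300 + (-12983 + 504)/2080 = -1760300 + (1/2080)*(-12479) = -1760300 - 12479/2080 = -3661436479/2080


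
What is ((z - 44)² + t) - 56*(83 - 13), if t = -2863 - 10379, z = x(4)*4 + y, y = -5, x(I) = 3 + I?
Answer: -16721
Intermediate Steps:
z = 23 (z = (3 + 4)*4 - 5 = 7*4 - 5 = 28 - 5 = 23)
t = -13242
((z - 44)² + t) - 56*(83 - 13) = ((23 - 44)² - 13242) - 56*(83 - 13) = ((-21)² - 13242) - 56*70 = (441 - 13242) - 3920 = -12801 - 3920 = -16721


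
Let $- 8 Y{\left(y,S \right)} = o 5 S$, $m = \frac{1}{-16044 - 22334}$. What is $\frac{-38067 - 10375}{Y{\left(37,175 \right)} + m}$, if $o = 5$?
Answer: $\frac{7436428304}{83951879} \approx 88.58$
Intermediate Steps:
$m = - \frac{1}{38378}$ ($m = \frac{1}{-16044 - 22334} = \frac{1}{-38378} = - \frac{1}{38378} \approx -2.6057 \cdot 10^{-5}$)
$Y{\left(y,S \right)} = - \frac{25 S}{8}$ ($Y{\left(y,S \right)} = - \frac{5 \cdot 5 S}{8} = - \frac{25 S}{8}$)
$\frac{-38067 - 10375}{Y{\left(37,175 \right)} + m} = \frac{-38067 - 10375}{\left(- \frac{25}{8}\right) 175 - \frac{1}{38378}} = - \frac{48442}{- \frac{4375}{8} - \frac{1}{38378}} = - \frac{48442}{- \frac{83951879}{153512}} = \left(-48442\right) \left(- \frac{153512}{83951879}\right) = \frac{7436428304}{83951879}$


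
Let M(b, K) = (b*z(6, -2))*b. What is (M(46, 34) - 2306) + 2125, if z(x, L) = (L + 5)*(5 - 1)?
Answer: 25211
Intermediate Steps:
z(x, L) = 20 + 4*L (z(x, L) = (5 + L)*4 = 20 + 4*L)
M(b, K) = 12*b² (M(b, K) = (b*(20 + 4*(-2)))*b = (b*(20 - 8))*b = (b*12)*b = (12*b)*b = 12*b²)
(M(46, 34) - 2306) + 2125 = (12*46² - 2306) + 2125 = (12*2116 - 2306) + 2125 = (25392 - 2306) + 2125 = 23086 + 2125 = 25211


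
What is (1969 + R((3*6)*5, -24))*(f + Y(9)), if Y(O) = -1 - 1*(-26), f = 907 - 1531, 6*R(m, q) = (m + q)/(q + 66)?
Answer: -49542691/42 ≈ -1.1796e+6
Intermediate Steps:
R(m, q) = (m + q)/(6*(66 + q)) (R(m, q) = ((m + q)/(q + 66))/6 = ((m + q)/(66 + q))/6 = (m + q)/(6*(66 + q)))
f = -624
Y(O) = 25 (Y(O) = -1 + 26 = 25)
(1969 + R((3*6)*5, -24))*(f + Y(9)) = (1969 + ((3*6)*5 - 24)/(6*(66 - 24)))*(-624 + 25) = (1969 + (⅙)*(18*5 - 24)/42)*(-599) = (1969 + (⅙)*(1/42)*(90 - 24))*(-599) = (1969 + (⅙)*(1/42)*66)*(-599) = (1969 + 11/42)*(-599) = (82709/42)*(-599) = -49542691/42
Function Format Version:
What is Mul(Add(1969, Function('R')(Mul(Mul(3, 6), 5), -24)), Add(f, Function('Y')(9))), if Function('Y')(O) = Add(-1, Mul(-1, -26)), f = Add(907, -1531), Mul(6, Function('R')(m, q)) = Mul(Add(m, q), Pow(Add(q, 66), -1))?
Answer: Rational(-49542691, 42) ≈ -1.1796e+6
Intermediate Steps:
Function('R')(m, q) = Mul(Rational(1, 6), Pow(Add(66, q), -1), Add(m, q)) (Function('R')(m, q) = Mul(Rational(1, 6), Mul(Add(m, q), Pow(Add(q, 66), -1))) = Mul(Rational(1, 6), Mul(Add(m, q), Pow(Add(66, q), -1))) = Mul(Rational(1, 6), Mul(Pow(Add(66, q), -1), Add(m, q))) = Mul(Rational(1, 6), Pow(Add(66, q), -1), Add(m, q)))
f = -624
Function('Y')(O) = 25 (Function('Y')(O) = Add(-1, 26) = 25)
Mul(Add(1969, Function('R')(Mul(Mul(3, 6), 5), -24)), Add(f, Function('Y')(9))) = Mul(Add(1969, Mul(Rational(1, 6), Pow(Add(66, -24), -1), Add(Mul(Mul(3, 6), 5), -24))), Add(-624, 25)) = Mul(Add(1969, Mul(Rational(1, 6), Pow(42, -1), Add(Mul(18, 5), -24))), -599) = Mul(Add(1969, Mul(Rational(1, 6), Rational(1, 42), Add(90, -24))), -599) = Mul(Add(1969, Mul(Rational(1, 6), Rational(1, 42), 66)), -599) = Mul(Add(1969, Rational(11, 42)), -599) = Mul(Rational(82709, 42), -599) = Rational(-49542691, 42)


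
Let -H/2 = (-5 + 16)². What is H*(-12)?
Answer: 2904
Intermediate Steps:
H = -242 (H = -2*(-5 + 16)² = -2*11² = -2*121 = -242)
H*(-12) = -242*(-12) = 2904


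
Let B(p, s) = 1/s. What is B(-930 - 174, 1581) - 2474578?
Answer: -3912307817/1581 ≈ -2.4746e+6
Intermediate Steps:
B(-930 - 174, 1581) - 2474578 = 1/1581 - 2474578 = -3912307817/1581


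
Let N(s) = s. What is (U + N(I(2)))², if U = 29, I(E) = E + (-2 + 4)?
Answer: 1089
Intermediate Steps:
I(E) = 2 + E (I(E) = E + 2 = 2 + E)
(U + N(I(2)))² = (29 + (2 + 2))² = (29 + 4)² = 33² = 1089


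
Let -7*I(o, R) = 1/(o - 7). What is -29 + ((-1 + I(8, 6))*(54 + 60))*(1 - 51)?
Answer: 45397/7 ≈ 6485.3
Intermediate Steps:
I(o, R) = -1/(7*(-7 + o)) (I(o, R) = -1/(7*(o - 7)) = -1/(7*(-7 + o)))
-29 + ((-1 + I(8, 6))*(54 + 60))*(1 - 51) = -29 + ((-1 - 1/(-49 + 7*8))*(54 + 60))*(1 - 51) = -29 + ((-1 - 1/(-49 + 56))*114)*(-50) = -29 + ((-1 - 1/7)*114)*(-50) = -29 + ((-1 - 1*⅐)*114)*(-50) = -29 + ((-1 - ⅐)*114)*(-50) = -29 - 8/7*114*(-50) = -29 - 912/7*(-50) = -29 + 45600/7 = 45397/7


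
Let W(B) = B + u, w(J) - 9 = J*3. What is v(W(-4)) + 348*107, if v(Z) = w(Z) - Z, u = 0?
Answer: 37237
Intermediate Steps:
w(J) = 9 + 3*J (w(J) = 9 + J*3 = 9 + 3*J)
W(B) = B (W(B) = B + 0 = B)
v(Z) = 9 + 2*Z (v(Z) = (9 + 3*Z) - Z = 9 + 2*Z)
v(W(-4)) + 348*107 = (9 + 2*(-4)) + 348*107 = (9 - 8) + 37236 = 1 + 37236 = 37237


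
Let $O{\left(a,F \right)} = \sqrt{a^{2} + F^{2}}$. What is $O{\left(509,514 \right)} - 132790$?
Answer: $-132790 + \sqrt{523277} \approx -1.3207 \cdot 10^{5}$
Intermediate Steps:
$O{\left(a,F \right)} = \sqrt{F^{2} + a^{2}}$
$O{\left(509,514 \right)} - 132790 = \sqrt{514^{2} + 509^{2}} - 132790 = \sqrt{264196 + 259081} - 132790 = \sqrt{523277} - 132790 = -132790 + \sqrt{523277}$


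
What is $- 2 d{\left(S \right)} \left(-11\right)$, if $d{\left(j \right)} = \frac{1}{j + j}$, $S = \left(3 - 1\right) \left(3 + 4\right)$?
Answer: $\frac{11}{14} \approx 0.78571$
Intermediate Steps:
$S = 14$ ($S = 2 \cdot 7 = 14$)
$d{\left(j \right)} = \frac{1}{2 j}$
$- 2 d{\left(S \right)} \left(-11\right) = - 2 \frac{1}{2 \cdot 14} \left(-11\right) = - 2 \cdot \frac{1}{2} \cdot \frac{1}{14} \left(-11\right) = \left(-2\right) \frac{1}{28} \left(-11\right) = \left(- \frac{1}{14}\right) \left(-11\right) = \frac{11}{14}$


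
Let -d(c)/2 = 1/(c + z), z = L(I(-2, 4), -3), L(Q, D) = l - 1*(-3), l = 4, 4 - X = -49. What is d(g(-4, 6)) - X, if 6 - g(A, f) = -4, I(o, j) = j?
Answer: -903/17 ≈ -53.118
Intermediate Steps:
X = 53 (X = 4 - 1*(-49) = 4 + 49 = 53)
g(A, f) = 10 (g(A, f) = 6 - 1*(-4) = 6 + 4 = 10)
L(Q, D) = 7 (L(Q, D) = 4 - 1*(-3) = 4 + 3 = 7)
z = 7
d(c) = -2/(7 + c) (d(c) = -2/(c + 7) = -2/(7 + c))
d(g(-4, 6)) - X = -2/(7 + 10) - 1*53 = -2/17 - 53 = -903/17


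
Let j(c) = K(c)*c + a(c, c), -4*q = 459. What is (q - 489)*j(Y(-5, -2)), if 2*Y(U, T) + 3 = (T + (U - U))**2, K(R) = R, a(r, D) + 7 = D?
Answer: 60375/16 ≈ 3773.4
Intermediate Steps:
a(r, D) = -7 + D
q = -459/4 (q = -1/4*459 = -459/4 ≈ -114.75)
Y(U, T) = -3/2 + T**2/2 (Y(U, T) = -3/2 + (T + (U - U))**2/2 = -3/2 + (T + 0)**2/2 = -3/2 + T**2/2)
j(c) = -7 + c + c**2 (j(c) = c*c + (-7 + c) = c**2 + (-7 + c) = -7 + c + c**2)
(q - 489)*j(Y(-5, -2)) = (-459/4 - 489)*(-7 + (-3/2 + (1/2)*(-2)**2) + (-3/2 + (1/2)*(-2)**2)**2) = -2415*(-7 + (-3/2 + (1/2)*4) + (-3/2 + (1/2)*4)**2)/4 = -2415*(-7 + (-3/2 + 2) + (-3/2 + 2)**2)/4 = -2415*(-7 + 1/2 + (1/2)**2)/4 = -2415*(-7 + 1/2 + 1/4)/4 = -2415/4*(-25/4) = 60375/16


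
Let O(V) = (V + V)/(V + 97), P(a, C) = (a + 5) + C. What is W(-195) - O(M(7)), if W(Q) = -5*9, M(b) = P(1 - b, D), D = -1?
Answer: -4271/95 ≈ -44.958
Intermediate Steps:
P(a, C) = 5 + C + a (P(a, C) = (5 + a) + C = 5 + C + a)
M(b) = 5 - b (M(b) = 5 - 1 + (1 - b) = 5 - b)
O(V) = 2*V/(97 + V) (O(V) = (2*V)/(97 + V) = 2*V/(97 + V))
W(Q) = -45
W(-195) - O(M(7)) = -45 - 2*(5 - 1*7)/(97 + (5 - 1*7)) = -45 - 2*(5 - 7)/(97 + (5 - 7)) = -45 - 2*(-2)/(97 - 2) = -45 - 2*(-2)/95 = -45 - 1*(-4/95) = -45 + 4/95 = -4271/95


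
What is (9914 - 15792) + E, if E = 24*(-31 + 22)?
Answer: -6094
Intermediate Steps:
E = -216 (E = 24*(-9) = -216)
(9914 - 15792) + E = (9914 - 15792) - 216 = -5878 - 216 = -6094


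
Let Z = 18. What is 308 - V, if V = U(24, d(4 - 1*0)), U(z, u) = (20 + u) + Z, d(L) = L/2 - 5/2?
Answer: 541/2 ≈ 270.50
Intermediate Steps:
d(L) = -5/2 + L/2 (d(L) = L*(½) - 5*½ = L/2 - 5/2 = -5/2 + L/2)
U(z, u) = 38 + u (U(z, u) = (20 + u) + 18 = 38 + u)
V = 75/2 (V = 38 + (-5/2 + (4 - 1*0)/2) = 38 + (-5/2 + (4 + 0)/2) = 38 + (-5/2 + (½)*4) = 38 + (-5/2 + 2) = 38 - ½ = 75/2 ≈ 37.500)
308 - V = 308 - 1*75/2 = 308 - 75/2 = 541/2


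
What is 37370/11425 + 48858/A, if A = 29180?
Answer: 6594637/1333526 ≈ 4.9453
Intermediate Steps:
37370/11425 + 48858/A = 37370/11425 + 48858/29180 = 37370*(1/11425) + 48858*(1/29180) = 7474/2285 + 24429/14590 = 6594637/1333526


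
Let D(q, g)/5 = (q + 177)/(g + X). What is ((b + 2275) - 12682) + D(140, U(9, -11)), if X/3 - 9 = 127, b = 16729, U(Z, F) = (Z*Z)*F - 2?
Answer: 612917/97 ≈ 6318.7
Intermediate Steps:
U(Z, F) = -2 + F*Z**2 (U(Z, F) = Z**2*F - 2 = F*Z**2 - 2 = -2 + F*Z**2)
X = 408 (X = 27 + 3*127 = 27 + 381 = 408)
D(q, g) = 5*(177 + q)/(408 + g) (D(q, g) = 5*((q + 177)/(g + 408)) = 5*((177 + q)/(408 + g)) = 5*(177 + q)/(408 + g))
((b + 2275) - 12682) + D(140, U(9, -11)) = ((16729 + 2275) - 12682) + 5*(177 + 140)/(408 + (-2 - 11*9**2)) = (19004 - 12682) + 5*317/(408 + (-2 - 11*81)) = 6322 + 5*317/(408 + (-2 - 891)) = 6322 + 5*317/(408 - 893) = 6322 + 5*317/(-485) = 6322 + 5*(-1/485)*317 = 6322 - 317/97 = 612917/97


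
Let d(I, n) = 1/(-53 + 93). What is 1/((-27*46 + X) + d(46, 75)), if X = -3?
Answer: -40/49799 ≈ -0.00080323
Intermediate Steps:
d(I, n) = 1/40
1/((-27*46 + X) + d(46, 75)) = 1/((-27*46 - 3) + 1/40) = 1/((-1242 - 3) + 1/40) = 1/(-1245 + 1/40) = 1/(-49799/40) = -40/49799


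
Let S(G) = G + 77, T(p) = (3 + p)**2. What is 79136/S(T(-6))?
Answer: 39568/43 ≈ 920.19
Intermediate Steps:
S(G) = 77 + G
79136/S(T(-6)) = 79136/(77 + (3 - 6)**2) = 79136/(77 + (-3)**2) = 79136/(77 + 9) = 79136/86 = 79136*(1/86) = 39568/43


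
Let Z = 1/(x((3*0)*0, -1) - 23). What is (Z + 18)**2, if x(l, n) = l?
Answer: 170569/529 ≈ 322.44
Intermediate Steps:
Z = -1/23 (Z = 1/((3*0)*0 - 23) = 1/(0*0 - 23) = 1/(0 - 23) = 1/(-23) = -1/23 ≈ -0.043478)
(Z + 18)**2 = (-1/23 + 18)**2 = (413/23)**2 = 170569/529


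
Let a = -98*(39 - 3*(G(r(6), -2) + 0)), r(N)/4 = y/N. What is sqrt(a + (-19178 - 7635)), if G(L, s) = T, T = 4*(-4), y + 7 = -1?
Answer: I*sqrt(35339) ≈ 187.99*I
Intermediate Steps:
y = -8 (y = -7 - 1 = -8)
T = -16
r(N) = -32/N (r(N) = 4*(-8/N) = -32/N)
G(L, s) = -16
a = -8526 (a = -98*(39 - 3*(-16 + 0)) = -98*(39 - 3*(-16)) = -98*(39 + 48) = -98*87 = -8526)
sqrt(a + (-19178 - 7635)) = sqrt(-8526 + (-19178 - 7635)) = sqrt(-8526 - 26813) = sqrt(-35339) = I*sqrt(35339)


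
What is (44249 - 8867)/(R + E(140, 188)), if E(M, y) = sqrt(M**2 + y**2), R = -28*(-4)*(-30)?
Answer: -3715110/351083 - 17691*sqrt(3434)/1404332 ≈ -11.320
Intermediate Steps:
R = -3360 (R = 112*(-30) = -3360)
(44249 - 8867)/(R + E(140, 188)) = (44249 - 8867)/(-3360 + sqrt(140**2 + 188**2)) = 35382/(-3360 + sqrt(19600 + 35344)) = 35382/(-3360 + sqrt(54944)) = 35382/(-3360 + 4*sqrt(3434))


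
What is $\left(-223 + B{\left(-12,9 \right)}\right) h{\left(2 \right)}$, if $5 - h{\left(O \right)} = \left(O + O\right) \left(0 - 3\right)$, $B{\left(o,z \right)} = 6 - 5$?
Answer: $-3774$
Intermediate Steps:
$B{\left(o,z \right)} = 1$
$h{\left(O \right)} = 5 + 6 O$ ($h{\left(O \right)} = 5 - \left(O + O\right) \left(0 - 3\right) = 5 - 2 O \left(-3\right) = 5 - - 6 O = 5 + 6 O$)
$\left(-223 + B{\left(-12,9 \right)}\right) h{\left(2 \right)} = \left(-223 + 1\right) \left(5 + 6 \cdot 2\right) = - 222 \left(5 + 12\right) = \left(-222\right) 17 = -3774$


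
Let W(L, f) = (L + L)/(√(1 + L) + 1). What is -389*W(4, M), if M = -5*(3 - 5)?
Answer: 778 - 778*√5 ≈ -961.66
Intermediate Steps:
M = 10 (M = -5*(-2) = 10)
W(L, f) = 2*L/(1 + √(1 + L)) (W(L, f) = (2*L)/(1 + √(1 + L)) = 2*L/(1 + √(1 + L)))
-389*W(4, M) = -778*4/(1 + √(1 + 4)) = -778*4/(1 + √5) = -3112/(1 + √5)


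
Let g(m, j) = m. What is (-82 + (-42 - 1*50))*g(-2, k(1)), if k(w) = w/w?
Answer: 348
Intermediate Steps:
k(w) = 1
(-82 + (-42 - 1*50))*g(-2, k(1)) = (-82 + (-42 - 1*50))*(-2) = (-82 + (-42 - 50))*(-2) = (-82 - 92)*(-2) = -174*(-2) = 348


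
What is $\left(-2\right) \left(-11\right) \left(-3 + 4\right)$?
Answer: $22$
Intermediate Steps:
$\left(-2\right) \left(-11\right) \left(-3 + 4\right) = 22 \cdot 1 = 22$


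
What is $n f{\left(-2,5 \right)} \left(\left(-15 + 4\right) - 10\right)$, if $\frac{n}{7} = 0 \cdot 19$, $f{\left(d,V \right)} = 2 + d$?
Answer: $0$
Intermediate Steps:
$n = 0$ ($n = 7 \cdot 0 \cdot 19 = 7 \cdot 0 = 0$)
$n f{\left(-2,5 \right)} \left(\left(-15 + 4\right) - 10\right) = 0 \left(2 - 2\right) \left(\left(-15 + 4\right) - 10\right) = 0 \cdot 0 \left(-11 - 10\right) = 0 \left(-21\right) = 0$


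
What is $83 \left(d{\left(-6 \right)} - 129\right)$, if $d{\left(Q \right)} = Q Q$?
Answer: $-7719$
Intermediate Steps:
$d{\left(Q \right)} = Q^{2}$
$83 \left(d{\left(-6 \right)} - 129\right) = 83 \left(\left(-6\right)^{2} - 129\right) = 83 \left(36 - 129\right) = 83 \left(-93\right) = -7719$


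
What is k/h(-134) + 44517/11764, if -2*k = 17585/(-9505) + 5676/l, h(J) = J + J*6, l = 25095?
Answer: 82982678392728/21933903548585 ≈ 3.7833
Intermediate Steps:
h(J) = 7*J (h(J) = J + 6*J = 7*J)
k = 25823013/31803730 (k = -(17585/(-9505) + 5676/25095)/2 = -(17585*(-1/9505) + 5676*(1/25095))/2 = -(-3517/1901 + 1892/8365)/2 = -½*(-25823013/15901865) = 25823013/31803730 ≈ 0.81195)
k/h(-134) + 44517/11764 = 25823013/(31803730*((7*(-134)))) + 44517/11764 = (25823013/31803730)/(-938) + 44517*(1/11764) = (25823013/31803730)*(-1/938) + 44517/11764 = -25823013/29831898740 + 44517/11764 = 82982678392728/21933903548585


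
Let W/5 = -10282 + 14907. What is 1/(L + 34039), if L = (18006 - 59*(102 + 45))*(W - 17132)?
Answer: 1/55966708 ≈ 1.7868e-8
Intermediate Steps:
W = 23125 (W = 5*(-10282 + 14907) = 5*4625 = 23125)
L = 55932669 (L = (18006 - 59*(102 + 45))*(23125 - 17132) = (18006 - 59*147)*5993 = (18006 - 8673)*5993 = 9333*5993 = 55932669)
1/(L + 34039) = 1/(55932669 + 34039) = 1/55966708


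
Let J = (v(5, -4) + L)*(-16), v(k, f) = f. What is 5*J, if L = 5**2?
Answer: -1680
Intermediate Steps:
L = 25
J = -336 (J = (-4 + 25)*(-16) = 21*(-16) = -336)
5*J = 5*(-336) = -1680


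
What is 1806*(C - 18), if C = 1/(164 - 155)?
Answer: -96922/3 ≈ -32307.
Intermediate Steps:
C = 1/9 ≈ 0.11111
1806*(C - 18) = 1806*(1/9 - 18) = 1806*(-161/9) = -96922/3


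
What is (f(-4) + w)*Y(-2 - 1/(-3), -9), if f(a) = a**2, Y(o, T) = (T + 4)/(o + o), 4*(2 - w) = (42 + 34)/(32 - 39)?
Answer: 435/14 ≈ 31.071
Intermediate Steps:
w = 33/7 (w = 2 - (42 + 34)/(4*(32 - 39)) = 2 - 19/(-7) = 2 - 19*(-1)/7 = 2 - 1/4*(-76/7) = 2 + 19/7 = 33/7 ≈ 4.7143)
Y(o, T) = (4 + T)/(2*o) (Y(o, T) = (4 + T)/((2*o)) = (4 + T)*(1/(2*o)) = (4 + T)/(2*o))
(f(-4) + w)*Y(-2 - 1/(-3), -9) = ((-4)**2 + 33/7)*((4 - 9)/(2*(-2 - 1/(-3)))) = (16 + 33/7)*((1/2)*(-5)/(-2 - 1*(-1/3))) = 145*((1/2)*(-5)/(-2 + 1/3))/7 = 145*((1/2)*(-5)/(-5/3))/7 = 145*((1/2)*(-3/5)*(-5))/7 = (145/7)*(3/2) = 435/14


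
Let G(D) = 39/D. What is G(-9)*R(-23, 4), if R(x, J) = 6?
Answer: -26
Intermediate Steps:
G(-9)*R(-23, 4) = (39/(-9))*6 = (39*(-⅑))*6 = -13/3*6 = -26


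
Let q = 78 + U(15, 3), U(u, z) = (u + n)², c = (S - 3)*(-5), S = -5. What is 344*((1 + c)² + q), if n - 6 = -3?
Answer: 716552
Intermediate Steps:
n = 3 (n = 6 - 3 = 3)
c = 40 (c = (-5 - 3)*(-5) = -8*(-5) = 40)
U(u, z) = (3 + u)² (U(u, z) = (u + 3)² = (3 + u)²)
q = 402 (q = 78 + (3 + 15)² = 78 + 18² = 78 + 324 = 402)
344*((1 + c)² + q) = 344*((1 + 40)² + 402) = 344*(41² + 402) = 344*(1681 + 402) = 344*2083 = 716552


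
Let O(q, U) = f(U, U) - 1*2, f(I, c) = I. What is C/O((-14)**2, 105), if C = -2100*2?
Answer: -4200/103 ≈ -40.777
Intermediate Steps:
O(q, U) = -2 + U (O(q, U) = U - 1*2 = U - 2 = -2 + U)
C = -4200
C/O((-14)**2, 105) = -4200/(-2 + 105) = -4200/103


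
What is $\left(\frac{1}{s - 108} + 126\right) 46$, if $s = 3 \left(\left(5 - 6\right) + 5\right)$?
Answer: $\frac{278185}{48} \approx 5795.5$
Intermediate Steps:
$s = 12$ ($s = 3 \left(\left(5 - 6\right) + 5\right) = 3 \left(-1 + 5\right) = 3 \cdot 4 = 12$)
$\left(\frac{1}{s - 108} + 126\right) 46 = \left(\frac{1}{12 - 108} + 126\right) 46 = \left(\frac{1}{-96} + 126\right) 46 = \left(- \frac{1}{96} + 126\right) 46 = \frac{12095}{96} \cdot 46 = \frac{278185}{48}$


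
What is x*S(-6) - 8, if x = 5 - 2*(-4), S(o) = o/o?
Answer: 5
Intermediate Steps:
S(o) = 1
x = 13 (x = 5 + 8 = 13)
x*S(-6) - 8 = 13*1 - 8 = 13 - 8 = 5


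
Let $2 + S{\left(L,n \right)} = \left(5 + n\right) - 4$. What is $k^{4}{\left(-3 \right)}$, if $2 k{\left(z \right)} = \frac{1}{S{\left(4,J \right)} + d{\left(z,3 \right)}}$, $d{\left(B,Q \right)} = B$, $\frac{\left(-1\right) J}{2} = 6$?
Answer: $\frac{1}{1048576} \approx 9.5367 \cdot 10^{-7}$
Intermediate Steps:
$J = -12$ ($J = \left(-2\right) 6 = -12$)
$S{\left(L,n \right)} = -1 + n$ ($S{\left(L,n \right)} = -2 + \left(\left(5 + n\right) - 4\right) = -2 + \left(1 + n\right) = -1 + n$)
$k{\left(z \right)} = \frac{1}{2 \left(-13 + z\right)}$ ($k{\left(z \right)} = \frac{1}{2 \left(\left(-1 - 12\right) + z\right)} = \frac{1}{2 \left(-13 + z\right)}$)
$k^{4}{\left(-3 \right)} = \left(\frac{1}{2 \left(-13 - 3\right)}\right)^{4} = \left(\frac{1}{2 \left(-16\right)}\right)^{4} = \left(\frac{1}{2} \left(- \frac{1}{16}\right)\right)^{4} = \left(- \frac{1}{32}\right)^{4} = \frac{1}{1048576}$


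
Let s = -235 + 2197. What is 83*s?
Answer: 162846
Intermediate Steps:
s = 1962
83*s = 83*1962 = 162846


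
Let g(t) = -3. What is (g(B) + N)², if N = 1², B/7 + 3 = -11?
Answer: 4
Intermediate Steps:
B = -98 (B = -21 + 7*(-11) = -21 - 77 = -98)
N = 1
(g(B) + N)² = (-3 + 1)² = (-2)² = 4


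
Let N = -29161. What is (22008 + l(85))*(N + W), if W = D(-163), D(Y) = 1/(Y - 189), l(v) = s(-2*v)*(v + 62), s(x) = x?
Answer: 15304627443/176 ≈ 8.6958e+7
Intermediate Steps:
l(v) = -2*v*(62 + v) (l(v) = (-2*v)*(v + 62) = (-2*v)*(62 + v) = -2*v*(62 + v))
D(Y) = 1/(-189 + Y)
W = -1/352 (W = 1/(-189 - 163) = 1/(-352) = -1/352 ≈ -0.0028409)
(22008 + l(85))*(N + W) = (22008 - 2*85*(62 + 85))*(-29161 - 1/352) = (22008 - 2*85*147)*(-10264673/352) = (22008 - 24990)*(-10264673/352) = -2982*(-10264673/352) = 15304627443/176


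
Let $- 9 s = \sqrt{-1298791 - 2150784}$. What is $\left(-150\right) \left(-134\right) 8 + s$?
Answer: $160800 - \frac{5 i \sqrt{137983}}{9} \approx 1.608 \cdot 10^{5} - 206.37 i$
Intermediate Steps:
$s = - \frac{5 i \sqrt{137983}}{9}$ ($s = - \frac{\sqrt{-1298791 - 2150784}}{9} = - \frac{\sqrt{-3449575}}{9} = - \frac{5 i \sqrt{137983}}{9} \approx - 206.37 i$)
$\left(-150\right) \left(-134\right) 8 + s = \left(-150\right) \left(-134\right) 8 - \frac{5 i \sqrt{137983}}{9} = 20100 \cdot 8 - \frac{5 i \sqrt{137983}}{9} = 160800 - \frac{5 i \sqrt{137983}}{9}$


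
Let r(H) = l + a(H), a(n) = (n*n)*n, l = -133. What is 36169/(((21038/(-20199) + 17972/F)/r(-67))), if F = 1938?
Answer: -2958516977288852/2237811 ≈ -1.3221e+9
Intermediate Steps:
a(n) = n³ (a(n) = n²*n = n³)
r(H) = -133 + H³
36169/(((21038/(-20199) + 17972/F)/r(-67))) = 36169/(((21038/(-20199) + 17972/1938)/(-133 + (-67)³))) = 36169/(((21038*(-1/20199) + 17972*(1/1938))/(-133 - 300763))) = 36169/(((-21038/20199 + 8986/969)/(-300896))) = 36169/(((17902488/2174759)*(-1/300896))) = 36169/(-2237811/81797035508) = 36169*(-81797035508/2237811) = -2958516977288852/2237811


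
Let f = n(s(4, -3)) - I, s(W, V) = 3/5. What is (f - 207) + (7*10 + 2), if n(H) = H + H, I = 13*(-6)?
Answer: -279/5 ≈ -55.800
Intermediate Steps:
I = -78
s(W, V) = ⅗ (s(W, V) = 3*(⅕) = ⅗)
n(H) = 2*H
f = 396/5 (f = 2*(⅗) - 1*(-78) = 6/5 + 78 = 396/5 ≈ 79.200)
(f - 207) + (7*10 + 2) = (396/5 - 207) + (7*10 + 2) = -639/5 + (70 + 2) = -639/5 + 72 = -279/5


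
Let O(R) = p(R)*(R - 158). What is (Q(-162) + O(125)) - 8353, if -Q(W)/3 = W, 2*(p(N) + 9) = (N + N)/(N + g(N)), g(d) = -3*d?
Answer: -15107/2 ≈ -7553.5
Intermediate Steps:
p(N) = -19/2 (p(N) = -9 + ((N + N)/(N - 3*N))/2 = -9 + ((2*N)/((-2*N)))/2 = -9 + ((2*N)*(-1/(2*N)))/2 = -9 + (½)*(-1) = -9 - ½ = -19/2)
Q(W) = -3*W
O(R) = 1501 - 19*R/2 (O(R) = -19*(R - 158)/2 = -19*(-158 + R)/2 = 1501 - 19*R/2)
(Q(-162) + O(125)) - 8353 = (-3*(-162) + (1501 - 19/2*125)) - 8353 = (486 + (1501 - 2375/2)) - 8353 = (486 + 627/2) - 8353 = 1599/2 - 8353 = -15107/2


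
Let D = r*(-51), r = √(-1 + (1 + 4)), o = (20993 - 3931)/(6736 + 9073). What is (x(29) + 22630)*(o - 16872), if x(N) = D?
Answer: -6008496631808/15809 ≈ -3.8007e+8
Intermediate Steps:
o = 17062/15809 ≈ 1.0793
r = 2 (r = √(-1 + 5) = √4 = 2)
D = -102 (D = 2*(-51) = -102)
x(N) = -102
(x(29) + 22630)*(o - 16872) = (-102 + 22630)*(17062/15809 - 16872) = 22528*(-266712386/15809) = -6008496631808/15809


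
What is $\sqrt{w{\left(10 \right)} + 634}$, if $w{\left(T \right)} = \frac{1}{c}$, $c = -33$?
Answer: $\frac{\sqrt{690393}}{33} \approx 25.179$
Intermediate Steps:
$w{\left(T \right)} = - \frac{1}{33}$ ($w{\left(T \right)} = \frac{1}{-33} = - \frac{1}{33}$)
$\sqrt{w{\left(10 \right)} + 634} = \sqrt{- \frac{1}{33} + 634} = \sqrt{\frac{20921}{33}} = \frac{\sqrt{690393}}{33}$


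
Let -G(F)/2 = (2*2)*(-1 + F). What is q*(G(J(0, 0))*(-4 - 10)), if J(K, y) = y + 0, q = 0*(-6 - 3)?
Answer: 0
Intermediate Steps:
q = 0 (q = 0*(-9) = 0)
J(K, y) = y
G(F) = 8 - 8*F (G(F) = -2*2*2*(-1 + F) = -8*(-1 + F) = -2*(-4 + 4*F) = 8 - 8*F)
q*(G(J(0, 0))*(-4 - 10)) = 0*((8 - 8*0)*(-4 - 10)) = 0*((8 + 0)*(-14)) = 0*(8*(-14)) = 0*(-112) = 0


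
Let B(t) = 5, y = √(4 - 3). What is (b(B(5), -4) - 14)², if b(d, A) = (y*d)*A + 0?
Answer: 1156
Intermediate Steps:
y = 1 (y = √1 = 1)
b(d, A) = A*d (b(d, A) = (1*d)*A + 0 = d*A + 0 = A*d + 0 = A*d)
(b(B(5), -4) - 14)² = (-4*5 - 14)² = (-20 - 14)² = (-34)² = 1156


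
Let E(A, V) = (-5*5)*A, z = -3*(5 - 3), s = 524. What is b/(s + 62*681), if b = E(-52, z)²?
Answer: 845000/21373 ≈ 39.536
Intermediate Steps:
z = -6 (z = -3*2 = -6)
E(A, V) = -25*A
b = 1690000 (b = (-25*(-52))² = 1300² = 1690000)
b/(s + 62*681) = 1690000/(524 + 62*681) = 1690000/(524 + 42222) = 1690000/42746 = 1690000*(1/42746) = 845000/21373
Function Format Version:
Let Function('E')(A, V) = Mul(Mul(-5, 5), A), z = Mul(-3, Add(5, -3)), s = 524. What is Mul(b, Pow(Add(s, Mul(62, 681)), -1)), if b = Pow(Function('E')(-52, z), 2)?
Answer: Rational(845000, 21373) ≈ 39.536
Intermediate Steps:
z = -6 (z = Mul(-3, 2) = -6)
Function('E')(A, V) = Mul(-25, A)
b = 1690000 (b = Pow(Mul(-25, -52), 2) = Pow(1300, 2) = 1690000)
Mul(b, Pow(Add(s, Mul(62, 681)), -1)) = Mul(1690000, Pow(Add(524, Mul(62, 681)), -1)) = Mul(1690000, Pow(Add(524, 42222), -1)) = Mul(1690000, Pow(42746, -1)) = Mul(1690000, Rational(1, 42746)) = Rational(845000, 21373)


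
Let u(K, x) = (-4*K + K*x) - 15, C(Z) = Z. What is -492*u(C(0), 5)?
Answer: 7380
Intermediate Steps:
u(K, x) = -15 - 4*K + K*x
-492*u(C(0), 5) = -492*(-15 - 4*0 + 0*5) = -492*(-15 + 0 + 0) = -492*(-15) = 7380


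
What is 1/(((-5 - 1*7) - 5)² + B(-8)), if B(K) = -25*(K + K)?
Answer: 1/689 ≈ 0.0014514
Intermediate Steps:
B(K) = -50*K
1/(((-5 - 1*7) - 5)² + B(-8)) = 1/(((-5 - 1*7) - 5)² - 50*(-8)) = 1/(((-5 - 7) - 5)² + 400) = 1/((-12 - 5)² + 400) = 1/((-17)² + 400) = 1/(289 + 400) = 1/689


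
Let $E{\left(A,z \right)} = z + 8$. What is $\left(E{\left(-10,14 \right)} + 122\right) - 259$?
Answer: $-115$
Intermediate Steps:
$E{\left(A,z \right)} = 8 + z$
$\left(E{\left(-10,14 \right)} + 122\right) - 259 = \left(\left(8 + 14\right) + 122\right) - 259 = \left(22 + 122\right) - 259 = 144 - 259 = -115$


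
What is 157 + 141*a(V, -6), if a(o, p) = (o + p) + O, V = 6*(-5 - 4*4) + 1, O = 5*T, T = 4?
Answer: -15494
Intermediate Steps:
O = 20 (O = 5*4 = 20)
V = -125 (V = 6*(-5 - 16) + 1 = 6*(-21) + 1 = -126 + 1 = -125)
a(o, p) = 20 + o + p (a(o, p) = (o + p) + 20 = 20 + o + p)
157 + 141*a(V, -6) = 157 + 141*(20 - 125 - 6) = 157 + 141*(-111) = 157 - 15651 = -15494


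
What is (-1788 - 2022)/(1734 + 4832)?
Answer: -1905/3283 ≈ -0.58026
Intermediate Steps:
(-1788 - 2022)/(1734 + 4832) = -3810/6566 = -3810*1/6566 = -1905/3283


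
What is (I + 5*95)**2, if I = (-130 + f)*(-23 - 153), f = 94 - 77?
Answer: 414651769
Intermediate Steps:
f = 17
I = 19888 (I = (-130 + 17)*(-23 - 153) = -113*(-176) = 19888)
(I + 5*95)**2 = (19888 + 5*95)**2 = (19888 + 475)**2 = 20363**2 = 414651769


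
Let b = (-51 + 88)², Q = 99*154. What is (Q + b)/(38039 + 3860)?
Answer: 16615/41899 ≈ 0.39655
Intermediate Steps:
Q = 15246
b = 1369 (b = 37² = 1369)
(Q + b)/(38039 + 3860) = (15246 + 1369)/(38039 + 3860) = 16615/41899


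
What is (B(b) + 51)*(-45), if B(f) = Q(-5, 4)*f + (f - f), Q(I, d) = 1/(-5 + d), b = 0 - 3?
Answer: -2430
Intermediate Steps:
b = -3
B(f) = -f (B(f) = f/(-5 + 4) + (f - f) = f/(-1) + 0 = -f + 0 = -f)
(B(b) + 51)*(-45) = (-1*(-3) + 51)*(-45) = (3 + 51)*(-45) = 54*(-45) = -2430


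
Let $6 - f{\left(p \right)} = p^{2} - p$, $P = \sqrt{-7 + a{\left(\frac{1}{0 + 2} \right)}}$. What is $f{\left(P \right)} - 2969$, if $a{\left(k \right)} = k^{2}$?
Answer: $- \frac{11825}{4} + \frac{3 i \sqrt{3}}{2} \approx -2956.3 + 2.5981 i$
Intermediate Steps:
$P = \frac{3 i \sqrt{3}}{2}$ ($P = \sqrt{-7 + \left(\frac{1}{0 + 2}\right)^{2}} = \sqrt{-7 + \left(\frac{1}{2}\right)^{2}} = \sqrt{-7 + \frac{1}{4}} = \sqrt{- \frac{27}{4}} = \frac{3 i \sqrt{3}}{2} \approx 2.5981 i$)
$f{\left(p \right)} = 6 + p - p^{2}$ ($f{\left(p \right)} = 6 - \left(p^{2} - p\right) = 6 + p - p^{2}$)
$f{\left(P \right)} - 2969 = \left(6 + \frac{3 i \sqrt{3}}{2} - \left(\frac{3 i \sqrt{3}}{2}\right)^{2}\right) - 2969 = \left(6 + \frac{3 i \sqrt{3}}{2} - - \frac{27}{4}\right) - 2969 = \left(6 + \frac{3 i \sqrt{3}}{2} + \frac{27}{4}\right) - 2969 = \left(\frac{51}{4} + \frac{3 i \sqrt{3}}{2}\right) - 2969 = - \frac{11825}{4} + \frac{3 i \sqrt{3}}{2}$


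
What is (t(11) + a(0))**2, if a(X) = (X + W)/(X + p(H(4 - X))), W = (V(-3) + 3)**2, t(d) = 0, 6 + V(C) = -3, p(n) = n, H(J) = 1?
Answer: 1296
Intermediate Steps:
V(C) = -9 (V(C) = -6 - 3 = -9)
W = 36 (W = (-9 + 3)**2 = (-6)**2 = 36)
a(X) = (36 + X)/(1 + X) (a(X) = (X + 36)/(X + 1) = (36 + X)/(1 + X))
(t(11) + a(0))**2 = (0 + (36 + 0)/(1 + 0))**2 = (0 + 36/1)**2 = (0 + 1*36)**2 = (0 + 36)**2 = 36**2 = 1296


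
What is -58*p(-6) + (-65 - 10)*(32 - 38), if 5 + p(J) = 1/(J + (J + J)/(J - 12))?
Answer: 6007/8 ≈ 750.88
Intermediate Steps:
p(J) = -5 + 1/(J + 2*J/(-12 + J)) (p(J) = -5 + 1/(J + (J + J)/(J - 12)) = -5 + 1/(J + (2*J)/(-12 + J)) = -5 + 1/(J + 2*J/(-12 + J)))
-58*p(-6) + (-65 - 10)*(32 - 38) = -58*(-12 - 5*(-6)² + 51*(-6))/((-6)*(-10 - 6)) + (-65 - 10)*(32 - 38) = -(-29)*(-12 - 5*36 - 306)/(3*(-16)) - 75*(-6) = -(-29)*(-1)*(-12 - 180 - 306)/(3*16) + 450 = -(-29)*(-1)*(-498)/(3*16) + 450 = -58*(-83/16) + 450 = 2407/8 + 450 = 6007/8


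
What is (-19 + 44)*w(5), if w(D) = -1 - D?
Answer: -150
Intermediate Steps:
(-19 + 44)*w(5) = (-19 + 44)*(-1 - 1*5) = 25*(-1 - 5) = 25*(-6) = -150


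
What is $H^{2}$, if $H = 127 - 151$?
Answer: $576$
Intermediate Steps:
$H = -24$
$H^{2} = \left(-24\right)^{2} = 576$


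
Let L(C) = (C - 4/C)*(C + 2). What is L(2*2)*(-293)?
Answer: -5274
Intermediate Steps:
L(C) = (2 + C)*(C - 4/C) (L(C) = (C - 4/C)*(2 + C) = (2 + C)*(C - 4/C))
L(2*2)*(-293) = (-4 + (2*2)**2 - 8/(2*2) + 2*(2*2))*(-293) = (-4 + 4**2 - 8/4 + 2*4)*(-293) = (-4 + 16 - 8*1/4 + 8)*(-293) = (-4 + 16 - 2 + 8)*(-293) = 18*(-293) = -5274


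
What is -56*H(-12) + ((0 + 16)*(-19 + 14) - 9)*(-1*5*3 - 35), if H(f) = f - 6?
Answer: 5458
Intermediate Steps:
H(f) = -6 + f
-56*H(-12) + ((0 + 16)*(-19 + 14) - 9)*(-1*5*3 - 35) = -56*(-6 - 12) + ((0 + 16)*(-19 + 14) - 9)*(-1*5*3 - 35) = -56*(-18) + (16*(-5) - 9)*(-5*3 - 35) = 1008 + (-80 - 9)*(-15 - 35) = 1008 - 89*(-50) = 1008 + 4450 = 5458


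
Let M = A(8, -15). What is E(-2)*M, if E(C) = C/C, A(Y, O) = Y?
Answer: 8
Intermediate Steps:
M = 8
E(C) = 1
E(-2)*M = 1*8 = 8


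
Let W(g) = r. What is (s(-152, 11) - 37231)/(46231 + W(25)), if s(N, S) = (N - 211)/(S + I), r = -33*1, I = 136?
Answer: -912220/1131851 ≈ -0.80595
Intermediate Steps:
r = -33
W(g) = -33
s(N, S) = (-211 + N)/(136 + S) (s(N, S) = (N - 211)/(S + 136) = (-211 + N)/(136 + S))
(s(-152, 11) - 37231)/(46231 + W(25)) = ((-211 - 152)/(136 + 11) - 37231)/(46231 - 33) = (-363/147 - 37231)/46198 = ((1/147)*(-363) - 37231)*(1/46198) = (-121/49 - 37231)*(1/46198) = -1824440/49*1/46198 = -912220/1131851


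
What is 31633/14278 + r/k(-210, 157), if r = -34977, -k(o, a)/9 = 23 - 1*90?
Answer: -160108969/2869878 ≈ -55.789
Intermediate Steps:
k(o, a) = 603 (k(o, a) = -9*(23 - 1*90) = -9*(23 - 90) = -9*(-67) = 603)
31633/14278 + r/k(-210, 157) = 31633/14278 - 34977/603 = 31633*(1/14278) - 34977*1/603 = 31633/14278 - 11659/201 = -160108969/2869878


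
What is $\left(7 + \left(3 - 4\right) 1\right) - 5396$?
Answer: $-5390$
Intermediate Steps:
$\left(7 + \left(3 - 4\right) 1\right) - 5396 = \left(7 - 1\right) - 5396 = 6 - 5396 = -5390$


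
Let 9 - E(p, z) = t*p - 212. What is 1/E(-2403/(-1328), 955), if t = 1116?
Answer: -332/597065 ≈ -0.00055605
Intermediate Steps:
E(p, z) = 221 - 1116*p (E(p, z) = 9 - (1116*p - 212) = 9 - (-212 + 1116*p) = 9 + (212 - 1116*p) = 221 - 1116*p)
1/E(-2403/(-1328), 955) = 1/(221 - (-2681748)/(-1328)) = 1/(221 - (-2681748)*(-1)/1328) = 1/(221 - 1116*2403/1328) = 1/(221 - 670437/332) = 1/(-597065/332) = -332/597065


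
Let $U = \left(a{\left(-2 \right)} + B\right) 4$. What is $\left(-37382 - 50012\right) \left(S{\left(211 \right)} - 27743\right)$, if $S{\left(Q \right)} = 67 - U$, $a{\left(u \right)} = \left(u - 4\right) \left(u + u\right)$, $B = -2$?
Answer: $2426407016$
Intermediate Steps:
$a{\left(u \right)} = 2 u \left(-4 + u\right)$ ($a{\left(u \right)} = \left(-4 + u\right) 2 u = 2 u \left(-4 + u\right)$)
$U = 88$ ($U = \left(2 \left(-2\right) \left(-4 - 2\right) - 2\right) 4 = \left(2 \left(-2\right) \left(-6\right) - 2\right) 4 = \left(24 - 2\right) 4 = 22 \cdot 4 = 88$)
$S{\left(Q \right)} = -21$ ($S{\left(Q \right)} = 67 - 88 = -21$)
$\left(-37382 - 50012\right) \left(S{\left(211 \right)} - 27743\right) = \left(-37382 - 50012\right) \left(-21 - 27743\right) = - 87394 \left(-21 - 27743\right) = \left(-87394\right) \left(-27764\right) = 2426407016$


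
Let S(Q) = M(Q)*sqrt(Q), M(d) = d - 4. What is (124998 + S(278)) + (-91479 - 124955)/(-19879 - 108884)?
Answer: 16095333908/128763 + 274*sqrt(278) ≈ 1.2957e+5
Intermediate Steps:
M(d) = -4 + d
S(Q) = sqrt(Q)*(-4 + Q) (S(Q) = (-4 + Q)*sqrt(Q) = sqrt(Q)*(-4 + Q))
(124998 + S(278)) + (-91479 - 124955)/(-19879 - 108884) = (124998 + sqrt(278)*(-4 + 278)) + (-91479 - 124955)/(-19879 - 108884) = (124998 + sqrt(278)*274) - 216434/(-128763) = (124998 + 274*sqrt(278)) - 216434*(-1/128763) = (124998 + 274*sqrt(278)) + 216434/128763 = 16095333908/128763 + 274*sqrt(278)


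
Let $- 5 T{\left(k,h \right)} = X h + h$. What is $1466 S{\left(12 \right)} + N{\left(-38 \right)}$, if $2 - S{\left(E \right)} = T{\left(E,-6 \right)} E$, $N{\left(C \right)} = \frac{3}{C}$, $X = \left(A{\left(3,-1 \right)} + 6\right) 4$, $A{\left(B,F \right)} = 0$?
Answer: $- \frac{19943467}{38} \approx -5.2483 \cdot 10^{5}$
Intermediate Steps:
$X = 24$ ($X = \left(0 + 6\right) 4 = 6 \cdot 4 = 24$)
$T{\left(k,h \right)} = - 5 h$ ($T{\left(k,h \right)} = - \frac{24 h + h}{5} = - \frac{25 h}{5} = - 5 h$)
$S{\left(E \right)} = 2 - 30 E$ ($S{\left(E \right)} = 2 - \left(-5\right) \left(-6\right) E = 2 - 30 E$)
$1466 S{\left(12 \right)} + N{\left(-38 \right)} = 1466 \left(2 - 360\right) + \frac{3}{-38} = 1466 \left(2 - 360\right) + 3 \left(- \frac{1}{38}\right) = 1466 \left(-358\right) - \frac{3}{38} = -524828 - \frac{3}{38} = - \frac{19943467}{38}$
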